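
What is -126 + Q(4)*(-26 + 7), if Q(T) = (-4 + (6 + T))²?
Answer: -810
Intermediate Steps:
Q(T) = (2 + T)²
-126 + Q(4)*(-26 + 7) = -126 + (2 + 4)²*(-26 + 7) = -126 + 6²*(-19) = -126 + 36*(-19) = -126 - 684 = -810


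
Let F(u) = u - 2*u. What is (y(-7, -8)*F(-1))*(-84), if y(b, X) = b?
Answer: 588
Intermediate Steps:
F(u) = -u
(y(-7, -8)*F(-1))*(-84) = -(-7)*(-1)*(-84) = -7*1*(-84) = -7*(-84) = 588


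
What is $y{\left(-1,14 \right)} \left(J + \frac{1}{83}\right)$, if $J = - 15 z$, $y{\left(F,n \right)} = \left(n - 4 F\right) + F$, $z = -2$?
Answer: $\frac{42347}{83} \approx 510.2$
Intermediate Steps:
$y{\left(F,n \right)} = n - 3 F$
$J = 30$ ($J = \left(-15\right) \left(-2\right) = 30$)
$y{\left(-1,14 \right)} \left(J + \frac{1}{83}\right) = \left(14 - -3\right) \left(30 + \frac{1}{83}\right) = \left(14 + 3\right) \left(30 + \frac{1}{83}\right) = 17 \cdot \frac{2491}{83} = \frac{42347}{83}$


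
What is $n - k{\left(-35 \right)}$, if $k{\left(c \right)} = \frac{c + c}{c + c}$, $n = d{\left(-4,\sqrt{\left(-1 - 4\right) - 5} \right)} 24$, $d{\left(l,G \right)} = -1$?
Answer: $-25$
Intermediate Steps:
$n = -24$ ($n = \left(-1\right) 24 = -24$)
$k{\left(c \right)} = 1$ ($k{\left(c \right)} = \frac{2 c}{2 c} = 2 c \frac{1}{2 c} = 1$)
$n - k{\left(-35 \right)} = -24 - 1 = -25$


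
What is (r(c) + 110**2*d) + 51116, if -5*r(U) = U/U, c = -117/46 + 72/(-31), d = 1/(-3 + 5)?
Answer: 285829/5 ≈ 57166.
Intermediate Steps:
d = 1/2 ≈ 0.50000
c = -6939/1426 (c = -117*1/46 + 72*(-1/31) = -117/46 - 72/31 = -6939/1426 ≈ -4.8661)
r(U) = -1/5 (r(U) = -U/(5*U) = -1/5*1 = -1/5)
(r(c) + 110**2*d) + 51116 = (-1/5 + 110**2*(1/2)) + 51116 = (-1/5 + 12100*(1/2)) + 51116 = (-1/5 + 6050) + 51116 = 30249/5 + 51116 = 285829/5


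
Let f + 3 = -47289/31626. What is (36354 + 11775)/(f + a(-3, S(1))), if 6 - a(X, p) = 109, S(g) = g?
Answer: -507375918/1133215 ≈ -447.73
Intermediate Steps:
a(X, p) = -103 (a(X, p) = 6 - 1*109 = 6 - 109 = -103)
f = -47389/10542 (f = -3 - 47289/31626 = -3 - 47289*1/31626 = -3 - 15763/10542 = -47389/10542 ≈ -4.4953)
(36354 + 11775)/(f + a(-3, S(1))) = (36354 + 11775)/(-47389/10542 - 103) = 48129/(-1133215/10542) = 48129*(-10542/1133215) = -507375918/1133215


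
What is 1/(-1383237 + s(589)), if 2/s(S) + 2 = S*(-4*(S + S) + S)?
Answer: -2428449/3359120509415 ≈ -7.2294e-7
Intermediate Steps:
s(S) = 2/(-2 - 7*S**2) (s(S) = 2/(-2 + S*(-4*(S + S) + S)) = 2/(-2 + S*(-8*S + S)) = 2/(-2 + S*(-7*S)) = 2/(-2 - 7*S**2))
1/(-1383237 + s(589)) = 1/(-1383237 - 2/(2 + 7*589**2)) = 1/(-1383237 - 2/(2 + 7*346921)) = 1/(-1383237 - 2/(2 + 2428447)) = 1/(-1383237 - 2/2428449) = 1/(-3359120509415/2428449) = -2428449/3359120509415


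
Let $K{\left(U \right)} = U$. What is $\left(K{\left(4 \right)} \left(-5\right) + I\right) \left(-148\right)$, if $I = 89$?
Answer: $-10212$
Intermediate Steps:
$\left(K{\left(4 \right)} \left(-5\right) + I\right) \left(-148\right) = \left(4 \left(-5\right) + 89\right) \left(-148\right) = \left(-20 + 89\right) \left(-148\right) = 69 \left(-148\right) = -10212$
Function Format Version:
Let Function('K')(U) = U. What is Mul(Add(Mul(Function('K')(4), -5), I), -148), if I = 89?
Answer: -10212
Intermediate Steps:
Mul(Add(Mul(Function('K')(4), -5), I), -148) = Mul(Add(Mul(4, -5), 89), -148) = Mul(Add(-20, 89), -148) = Mul(69, -148) = -10212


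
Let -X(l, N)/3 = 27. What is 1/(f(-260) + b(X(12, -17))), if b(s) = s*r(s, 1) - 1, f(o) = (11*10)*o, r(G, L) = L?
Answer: -1/28682 ≈ -3.4865e-5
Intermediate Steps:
X(l, N) = -81 (X(l, N) = -3*27 = -81)
f(o) = 110*o
b(s) = -1 + s (b(s) = s*1 - 1 = s - 1 = -1 + s)
1/(f(-260) + b(X(12, -17))) = 1/(110*(-260) + (-1 - 81)) = 1/(-28600 - 82) = 1/(-28682) = -1/28682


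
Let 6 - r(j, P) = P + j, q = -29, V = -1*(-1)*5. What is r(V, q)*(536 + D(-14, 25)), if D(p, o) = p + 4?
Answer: 15780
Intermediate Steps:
D(p, o) = 4 + p
V = 5 (V = 1*5 = 5)
r(j, P) = 6 - P - j (r(j, P) = 6 - (P + j) = 6 + (-P - j) = 6 - P - j)
r(V, q)*(536 + D(-14, 25)) = (6 - 1*(-29) - 1*5)*(536 + (4 - 14)) = (6 + 29 - 5)*(536 - 10) = 30*526 = 15780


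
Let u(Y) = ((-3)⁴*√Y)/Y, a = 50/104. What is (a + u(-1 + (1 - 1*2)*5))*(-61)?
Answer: -1525/52 + 1647*I*√6/2 ≈ -29.327 + 2017.2*I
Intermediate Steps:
a = 25/52 (a = 50*(1/104) = 25/52 ≈ 0.48077)
u(Y) = 81/√Y (u(Y) = (81*√Y)/Y = 81/√Y)
(a + u(-1 + (1 - 1*2)*5))*(-61) = (25/52 + 81/√(-1 + (1 - 1*2)*5))*(-61) = (25/52 + 81/√(-1 + (1 - 2)*5))*(-61) = (25/52 + 81/√(-1 - 1*5))*(-61) = (25/52 + 81/√(-1 - 5))*(-61) = (25/52 + 81/√(-6))*(-61) = (25/52 + 81*(-I*√6/6))*(-61) = (25/52 - 27*I*√6/2)*(-61) = -1525/52 + 1647*I*√6/2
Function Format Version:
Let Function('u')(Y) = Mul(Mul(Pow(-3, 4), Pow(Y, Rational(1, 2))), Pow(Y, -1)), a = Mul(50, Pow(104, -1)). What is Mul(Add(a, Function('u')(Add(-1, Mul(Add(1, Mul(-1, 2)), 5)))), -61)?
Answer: Add(Rational(-1525, 52), Mul(Rational(1647, 2), I, Pow(6, Rational(1, 2)))) ≈ Add(-29.327, Mul(2017.2, I))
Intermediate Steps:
a = Rational(25, 52) (a = Mul(50, Rational(1, 104)) = Rational(25, 52) ≈ 0.48077)
Function('u')(Y) = Mul(81, Pow(Y, Rational(-1, 2))) (Function('u')(Y) = Mul(Mul(81, Pow(Y, Rational(1, 2))), Pow(Y, -1)) = Mul(81, Pow(Y, Rational(-1, 2))))
Mul(Add(a, Function('u')(Add(-1, Mul(Add(1, Mul(-1, 2)), 5)))), -61) = Mul(Add(Rational(25, 52), Mul(81, Pow(Add(-1, Mul(Add(1, Mul(-1, 2)), 5)), Rational(-1, 2)))), -61) = Mul(Add(Rational(25, 52), Mul(81, Pow(Add(-1, Mul(Add(1, -2), 5)), Rational(-1, 2)))), -61) = Mul(Add(Rational(25, 52), Mul(81, Pow(Add(-1, Mul(-1, 5)), Rational(-1, 2)))), -61) = Mul(Add(Rational(25, 52), Mul(81, Pow(Add(-1, -5), Rational(-1, 2)))), -61) = Mul(Add(Rational(25, 52), Mul(81, Pow(-6, Rational(-1, 2)))), -61) = Mul(Add(Rational(25, 52), Mul(81, Mul(Rational(-1, 6), I, Pow(6, Rational(1, 2))))), -61) = Mul(Add(Rational(25, 52), Mul(Rational(-27, 2), I, Pow(6, Rational(1, 2)))), -61) = Add(Rational(-1525, 52), Mul(Rational(1647, 2), I, Pow(6, Rational(1, 2))))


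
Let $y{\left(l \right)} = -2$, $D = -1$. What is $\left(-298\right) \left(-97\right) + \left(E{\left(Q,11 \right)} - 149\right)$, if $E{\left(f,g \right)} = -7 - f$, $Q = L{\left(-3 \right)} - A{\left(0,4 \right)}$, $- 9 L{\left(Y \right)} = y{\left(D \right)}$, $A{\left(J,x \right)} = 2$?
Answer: $\frac{258766}{9} \approx 28752.0$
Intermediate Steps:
$L{\left(Y \right)} = \frac{2}{9}$ ($L{\left(Y \right)} = \left(- \frac{1}{9}\right) \left(-2\right) = \frac{2}{9}$)
$Q = - \frac{16}{9}$ ($Q = \frac{2}{9} - 2 = - \frac{16}{9} \approx -1.7778$)
$\left(-298\right) \left(-97\right) + \left(E{\left(Q,11 \right)} - 149\right) = \left(-298\right) \left(-97\right) - \frac{1388}{9} = 28906 + \left(\left(-7 + \frac{16}{9}\right) - 149\right) = 28906 - \frac{1388}{9} = \frac{258766}{9}$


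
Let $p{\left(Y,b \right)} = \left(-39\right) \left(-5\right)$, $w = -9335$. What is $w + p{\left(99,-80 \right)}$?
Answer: $-9140$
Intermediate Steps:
$p{\left(Y,b \right)} = 195$
$w + p{\left(99,-80 \right)} = -9335 + 195 = -9140$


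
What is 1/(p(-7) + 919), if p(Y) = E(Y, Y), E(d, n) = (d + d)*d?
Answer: 1/1017 ≈ 0.00098328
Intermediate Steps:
E(d, n) = 2*d² (E(d, n) = (2*d)*d = 2*d²)
p(Y) = 2*Y²
1/(p(-7) + 919) = 1/(2*(-7)² + 919) = 1/(2*49 + 919) = 1/(98 + 919) = 1/1017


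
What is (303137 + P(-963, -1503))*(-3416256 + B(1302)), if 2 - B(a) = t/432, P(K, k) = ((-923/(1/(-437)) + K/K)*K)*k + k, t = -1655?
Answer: -430797450206270979013/216 ≈ -1.9944e+18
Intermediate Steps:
P(K, k) = k + 403352*K*k (P(K, k) = ((-923/(-1/437) + 1)*K)*k + k = ((-923*(-437) + 1)*K)*k + k = ((403351 + 1)*K)*k + k = (403352*K)*k + k = 403352*K*k + k = k + 403352*K*k)
B(a) = 2519/432 (B(a) = 2 - (-1655)/432 = 2 - 1*(-1655/432) = 2 + 1655/432 = 2519/432)
(303137 + P(-963, -1503))*(-3416256 + B(1302)) = (303137 - 1503*(1 + 403352*(-963)))*(-3416256 + 2519/432) = (303137 - 1503*(1 - 388427976))*(-1475820073/432) = (303137 - 1503*(-388427975))*(-1475820073/432) = (303137 + 583807246425)*(-1475820073/432) = 583807549562*(-1475820073/432) = -430797450206270979013/216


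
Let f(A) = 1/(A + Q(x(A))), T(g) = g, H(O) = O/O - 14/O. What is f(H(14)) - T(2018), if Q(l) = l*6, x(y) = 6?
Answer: -72647/36 ≈ -2018.0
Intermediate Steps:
H(O) = 1 - 14/O
Q(l) = 6*l
f(A) = 1/(36 + A) (f(A) = 1/(A + 6*6) = 1/(A + 36) = 1/(36 + A))
f(H(14)) - T(2018) = 1/(36 + (-14 + 14)/14) - 1*2018 = 1/(36 + (1/14)*0) - 2018 = 1/(36 + 0) - 2018 = 1/36 - 2018 = -72647/36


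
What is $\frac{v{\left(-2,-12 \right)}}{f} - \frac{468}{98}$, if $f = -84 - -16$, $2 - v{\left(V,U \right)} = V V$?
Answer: $- \frac{7907}{1666} \approx -4.7461$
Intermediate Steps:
$v{\left(V,U \right)} = 2 - V^{2}$ ($v{\left(V,U \right)} = 2 - V V = 2 - V^{2}$)
$f = -68$ ($f = -84 + 16 = -68$)
$\frac{v{\left(-2,-12 \right)}}{f} - \frac{468}{98} = \frac{2 - \left(-2\right)^{2}}{-68} - \frac{468}{98} = \left(2 - 4\right) \left(- \frac{1}{68}\right) - \frac{234}{49} = \left(-2\right) \left(- \frac{1}{68}\right) - \frac{234}{49} = \frac{1}{34} - \frac{234}{49} = - \frac{7907}{1666}$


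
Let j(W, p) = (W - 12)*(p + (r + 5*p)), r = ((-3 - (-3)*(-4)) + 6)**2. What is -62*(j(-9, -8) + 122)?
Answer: 35402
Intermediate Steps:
r = 81 (r = ((-3 - 3*4) + 6)**2 = ((-3 - 12) + 6)**2 = (-15 + 6)**2 = (-9)**2 = 81)
j(W, p) = (-12 + W)*(81 + 6*p) (j(W, p) = (W - 12)*(p + (81 + 5*p)) = (-12 + W)*(81 + 6*p))
-62*(j(-9, -8) + 122) = -62*((-972 - 72*(-8) + 81*(-9) + 6*(-9)*(-8)) + 122) = -62*((-972 + 576 - 729 + 432) + 122) = -62*(-693 + 122) = -62*(-571) = 35402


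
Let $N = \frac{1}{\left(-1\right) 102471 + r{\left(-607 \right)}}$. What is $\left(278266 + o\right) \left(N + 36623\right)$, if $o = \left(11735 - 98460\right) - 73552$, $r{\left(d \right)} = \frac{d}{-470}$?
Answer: $\frac{208108009791870331}{48160763} \approx 4.3211 \cdot 10^{9}$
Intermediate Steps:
$r{\left(d \right)} = - \frac{d}{470}$ ($r{\left(d \right)} = d \left(- \frac{1}{470}\right) = - \frac{d}{470}$)
$o = -160277$ ($o = -86725 - 73552 = -160277$)
$N = - \frac{470}{48160763}$ ($N = \frac{1}{\left(-1\right) 102471 - - \frac{607}{470}} = \frac{1}{-102471 + \frac{607}{470}} = \frac{1}{- \frac{48160763}{470}} = - \frac{470}{48160763} \approx -9.759 \cdot 10^{-6}$)
$\left(278266 + o\right) \left(N + 36623\right) = \left(278266 - 160277\right) \left(- \frac{470}{48160763} + 36623\right) = 117989 \cdot \frac{1763791622879}{48160763} = \frac{208108009791870331}{48160763}$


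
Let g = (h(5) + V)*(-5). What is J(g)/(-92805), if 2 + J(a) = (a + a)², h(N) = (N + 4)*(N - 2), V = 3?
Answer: -89998/92805 ≈ -0.96975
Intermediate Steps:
h(N) = (-2 + N)*(4 + N) (h(N) = (4 + N)*(-2 + N) = (-2 + N)*(4 + N))
g = -150 (g = ((-8 + 5² + 2*5) + 3)*(-5) = ((-8 + 25 + 10) + 3)*(-5) = (27 + 3)*(-5) = 30*(-5) = -150)
J(a) = -2 + 4*a² (J(a) = -2 + (a + a)² = -2 + (2*a)² = -2 + 4*a²)
J(g)/(-92805) = (-2 + 4*(-150)²)/(-92805) = (-2 + 4*22500)*(-1/92805) = (-2 + 90000)*(-1/92805) = 89998*(-1/92805) = -89998/92805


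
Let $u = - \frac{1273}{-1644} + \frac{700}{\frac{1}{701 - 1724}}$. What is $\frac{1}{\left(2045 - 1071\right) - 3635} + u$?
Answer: $- \frac{348078647399}{486076} \approx -7.161 \cdot 10^{5}$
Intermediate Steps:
$u = - \frac{1177267127}{1644}$ ($u = \left(-1273\right) \left(- \frac{1}{1644}\right) + \frac{700}{\frac{1}{-1023}} = \frac{1273}{1644} + \frac{700}{- \frac{1}{1023}} = \frac{1273}{1644} + 700 \left(-1023\right) = \frac{1273}{1644} - 716100 = - \frac{1177267127}{1644} \approx -7.161 \cdot 10^{5}$)
$\frac{1}{\left(2045 - 1071\right) - 3635} + u = \frac{1}{\left(2045 - 1071\right) - 3635} - \frac{1177267127}{1644} = \frac{1}{974 - 3635} - \frac{1177267127}{1644} = \frac{1}{-2661} - \frac{1177267127}{1644} = - \frac{1}{2661} - \frac{1177267127}{1644} = - \frac{348078647399}{486076}$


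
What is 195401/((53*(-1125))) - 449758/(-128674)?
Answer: 836896238/3836093625 ≈ 0.21816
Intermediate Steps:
195401/((53*(-1125))) - 449758/(-128674) = 195401/(-59625) - 449758*(-1/128674) = 195401*(-1/59625) + 224879/64337 = -195401/59625 + 224879/64337 = 836896238/3836093625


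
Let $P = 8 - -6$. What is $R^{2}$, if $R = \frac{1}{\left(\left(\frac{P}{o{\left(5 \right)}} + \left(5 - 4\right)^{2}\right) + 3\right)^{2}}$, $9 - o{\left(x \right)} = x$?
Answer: $\frac{16}{50625} \approx 0.00031605$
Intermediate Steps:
$o{\left(x \right)} = 9 - x$
$P = 14$ ($P = 8 + 6 = 14$)
$R = \frac{4}{225}$ ($R = \frac{1}{\left(\left(\frac{14}{9 - 5} + \left(5 - 4\right)^{2}\right) + 3\right)^{2}} = \frac{1}{\left(\left(\frac{14}{9 - 5} + 1^{2}\right) + 3\right)^{2}} = \frac{1}{\left(\left(\frac{14}{4} + 1\right) + 3\right)^{2}} = \frac{1}{\left(\left(14 \cdot \frac{1}{4} + 1\right) + 3\right)^{2}} = \frac{1}{\left(\left(\frac{7}{2} + 1\right) + 3\right)^{2}} = \frac{1}{\left(\frac{9}{2} + 3\right)^{2}} = \frac{1}{\left(\frac{15}{2}\right)^{2}} = \frac{1}{\frac{225}{4}} = \frac{4}{225} \approx 0.017778$)
$R^{2} = \left(\frac{4}{225}\right)^{2} = \frac{16}{50625}$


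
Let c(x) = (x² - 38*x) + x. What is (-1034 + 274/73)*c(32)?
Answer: 12033280/73 ≈ 1.6484e+5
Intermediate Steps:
c(x) = x² - 37*x
(-1034 + 274/73)*c(32) = (-1034 + 274/73)*(32*(-37 + 32)) = (-1034 + 274*(1/73))*(32*(-5)) = (-1034 + 274/73)*(-160) = -75208/73*(-160) = 12033280/73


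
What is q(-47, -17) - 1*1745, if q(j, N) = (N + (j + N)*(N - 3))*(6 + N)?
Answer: -15638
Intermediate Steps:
q(j, N) = (6 + N)*(N + (-3 + N)*(N + j)) (q(j, N) = (N + (N + j)*(-3 + N))*(6 + N) = (N + (-3 + N)*(N + j))*(6 + N) = (6 + N)*(N + (-3 + N)*(N + j)))
q(-47, -17) - 1*1745 = ((-17)**3 - 18*(-47) - 12*(-17) + 4*(-17)**2 - 47*(-17)**2 + 3*(-17)*(-47)) - 1*1745 = (-4913 + 846 + 204 + 4*289 - 47*289 + 2397) - 1745 = (-4913 + 846 + 204 + 1156 - 13583 + 2397) - 1745 = -13893 - 1745 = -15638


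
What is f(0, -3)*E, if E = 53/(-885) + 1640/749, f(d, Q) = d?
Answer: 0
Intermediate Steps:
E = 1411703/662865 (E = 53*(-1/885) + 1640*(1/749) = -53/885 + 1640/749 = 1411703/662865 ≈ 2.1297)
f(0, -3)*E = 0*(1411703/662865) = 0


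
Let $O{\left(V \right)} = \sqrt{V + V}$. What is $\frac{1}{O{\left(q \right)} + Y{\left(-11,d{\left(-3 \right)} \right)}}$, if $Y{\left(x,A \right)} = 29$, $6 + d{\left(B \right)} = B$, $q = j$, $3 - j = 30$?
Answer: $\frac{29}{895} - \frac{3 i \sqrt{6}}{895} \approx 0.032402 - 0.0082106 i$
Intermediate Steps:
$j = -27$ ($j = 3 - 30 = -27$)
$q = -27$
$d{\left(B \right)} = -6 + B$
$O{\left(V \right)} = \sqrt{2} \sqrt{V}$ ($O{\left(V \right)} = \sqrt{2 V} = \sqrt{2} \sqrt{V}$)
$\frac{1}{O{\left(q \right)} + Y{\left(-11,d{\left(-3 \right)} \right)}} = \frac{1}{\sqrt{2} \sqrt{-27} + 29} = \frac{1}{\sqrt{2} \cdot 3 i \sqrt{3} + 29} = \frac{1}{3 i \sqrt{6} + 29} = \frac{1}{29 + 3 i \sqrt{6}}$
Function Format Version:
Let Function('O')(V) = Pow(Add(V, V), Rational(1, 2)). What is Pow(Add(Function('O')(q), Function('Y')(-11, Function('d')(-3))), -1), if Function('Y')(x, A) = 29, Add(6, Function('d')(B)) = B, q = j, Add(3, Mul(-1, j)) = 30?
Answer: Add(Rational(29, 895), Mul(Rational(-3, 895), I, Pow(6, Rational(1, 2)))) ≈ Add(0.032402, Mul(-0.0082106, I))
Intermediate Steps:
j = -27 (j = Add(3, Mul(-1, 30)) = Add(3, -30) = -27)
q = -27
Function('d')(B) = Add(-6, B)
Function('O')(V) = Mul(Pow(2, Rational(1, 2)), Pow(V, Rational(1, 2))) (Function('O')(V) = Pow(Mul(2, V), Rational(1, 2)) = Mul(Pow(2, Rational(1, 2)), Pow(V, Rational(1, 2))))
Pow(Add(Function('O')(q), Function('Y')(-11, Function('d')(-3))), -1) = Pow(Add(Mul(Pow(2, Rational(1, 2)), Pow(-27, Rational(1, 2))), 29), -1) = Pow(Add(Mul(Pow(2, Rational(1, 2)), Mul(3, I, Pow(3, Rational(1, 2)))), 29), -1) = Pow(Add(Mul(3, I, Pow(6, Rational(1, 2))), 29), -1) = Pow(Add(29, Mul(3, I, Pow(6, Rational(1, 2)))), -1)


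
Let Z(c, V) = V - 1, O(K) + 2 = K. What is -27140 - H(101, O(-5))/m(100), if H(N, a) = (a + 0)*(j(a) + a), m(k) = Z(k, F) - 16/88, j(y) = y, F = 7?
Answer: -869019/32 ≈ -27157.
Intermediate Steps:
O(K) = -2 + K
Z(c, V) = -1 + V
m(k) = 64/11 (m(k) = (-1 + 7) - 16/88 = 6 - 16*1/88 = 6 - 2/11 = 64/11)
H(N, a) = 2*a**2 (H(N, a) = (a + 0)*(a + a) = a*(2*a) = 2*a**2)
-27140 - H(101, O(-5))/m(100) = -27140 - 2*(-2 - 5)**2/64/11 = -27140 - 2*(-7)**2*11/64 = -27140 - 2*49*11/64 = -27140 - 98*11/64 = -27140 - 1*539/32 = -27140 - 539/32 = -869019/32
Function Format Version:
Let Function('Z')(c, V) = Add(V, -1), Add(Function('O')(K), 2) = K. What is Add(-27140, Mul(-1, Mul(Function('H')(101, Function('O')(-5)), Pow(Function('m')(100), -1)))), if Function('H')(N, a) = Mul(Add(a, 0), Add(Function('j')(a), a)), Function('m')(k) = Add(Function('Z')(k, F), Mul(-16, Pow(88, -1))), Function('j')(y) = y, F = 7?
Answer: Rational(-869019, 32) ≈ -27157.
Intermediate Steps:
Function('O')(K) = Add(-2, K)
Function('Z')(c, V) = Add(-1, V)
Function('m')(k) = Rational(64, 11) (Function('m')(k) = Add(Add(-1, 7), Mul(-16, Pow(88, -1))) = Add(6, Mul(-16, Rational(1, 88))) = Add(6, Rational(-2, 11)) = Rational(64, 11))
Function('H')(N, a) = Mul(2, Pow(a, 2)) (Function('H')(N, a) = Mul(Add(a, 0), Add(a, a)) = Mul(a, Mul(2, a)) = Mul(2, Pow(a, 2)))
Add(-27140, Mul(-1, Mul(Function('H')(101, Function('O')(-5)), Pow(Function('m')(100), -1)))) = Add(-27140, Mul(-1, Mul(Mul(2, Pow(Add(-2, -5), 2)), Pow(Rational(64, 11), -1)))) = Add(-27140, Mul(-1, Mul(Mul(2, Pow(-7, 2)), Rational(11, 64)))) = Add(-27140, Mul(-1, Mul(Mul(2, 49), Rational(11, 64)))) = Add(-27140, Mul(-1, Mul(98, Rational(11, 64)))) = Add(-27140, Mul(-1, Rational(539, 32))) = Add(-27140, Rational(-539, 32)) = Rational(-869019, 32)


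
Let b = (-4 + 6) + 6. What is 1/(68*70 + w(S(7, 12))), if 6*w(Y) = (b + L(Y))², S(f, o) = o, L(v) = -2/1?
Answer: 1/4766 ≈ 0.00020982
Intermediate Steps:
L(v) = -2 (L(v) = -2*1 = -2)
b = 8 (b = 2 + 6 = 8)
w(Y) = 6 (w(Y) = (8 - 2)²/6 = (⅙)*6² = (⅙)*36 = 6)
1/(68*70 + w(S(7, 12))) = 1/(68*70 + 6) = 1/(4760 + 6) = 1/4766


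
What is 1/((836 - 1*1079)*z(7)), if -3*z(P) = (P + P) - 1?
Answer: 1/1053 ≈ 0.00094967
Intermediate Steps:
z(P) = ⅓ - 2*P/3 (z(P) = -((P + P) - 1)/3 = -(2*P - 1)/3 = -(-1 + 2*P)/3 = ⅓ - 2*P/3)
1/((836 - 1*1079)*z(7)) = 1/((836 - 1*1079)*(⅓ - ⅔*7)) = 1/((836 - 1079)*(⅓ - 14/3)) = 1/((-243)*(-13/3)) = -1/243*(-3/13) = 1/1053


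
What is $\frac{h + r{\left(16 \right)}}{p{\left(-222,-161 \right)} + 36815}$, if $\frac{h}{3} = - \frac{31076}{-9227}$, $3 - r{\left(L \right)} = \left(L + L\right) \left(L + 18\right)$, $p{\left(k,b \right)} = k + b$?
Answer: $- \frac{9918067}{336158064} \approx -0.029504$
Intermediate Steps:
$p{\left(k,b \right)} = b + k$
$r{\left(L \right)} = 3 - 2 L \left(18 + L\right)$ ($r{\left(L \right)} = 3 - \left(L + L\right) \left(L + 18\right) = 3 - 2 L \left(18 + L\right)$)
$h = \frac{93228}{9227}$ ($h = 3 \left(- \frac{31076}{-9227}\right) = 3 \left(\left(-31076\right) \left(- \frac{1}{9227}\right)\right) = 3 \cdot \frac{31076}{9227} = \frac{93228}{9227} \approx 10.104$)
$\frac{h + r{\left(16 \right)}}{p{\left(-222,-161 \right)} + 36815} = \frac{\frac{93228}{9227} - \left(573 + 512\right)}{\left(-161 - 222\right) + 36815} = \frac{\frac{93228}{9227} - 1085}{-383 + 36815} = \frac{\frac{93228}{9227} - 1085}{36432} = \left(\frac{93228}{9227} - 1085\right) \frac{1}{36432} = \left(- \frac{9918067}{9227}\right) \frac{1}{36432} = - \frac{9918067}{336158064}$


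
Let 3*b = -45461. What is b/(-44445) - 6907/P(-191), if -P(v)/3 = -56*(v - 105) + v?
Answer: 42074404/87387759 ≈ 0.48147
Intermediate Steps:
b = -45461/3 (b = (1/3)*(-45461) = -45461/3 ≈ -15154.)
P(v) = -17640 + 165*v (P(v) = -3*(-56*(v - 105) + v) = -3*(-56*(-105 + v) + v) = -3*((5880 - 56*v) + v) = -3*(5880 - 55*v) = -17640 + 165*v)
b/(-44445) - 6907/P(-191) = -45461/3/(-44445) - 6907/(-17640 + 165*(-191)) = -45461/3*(-1/44445) - 6907/(-17640 - 31515) = 45461/133335 - 6907/(-49155) = 45461/133335 - 6907*(-1/49155) = 45461/133335 + 6907/49155 = 42074404/87387759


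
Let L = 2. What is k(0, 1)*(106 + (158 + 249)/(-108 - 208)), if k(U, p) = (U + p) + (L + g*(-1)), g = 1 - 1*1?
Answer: 99267/316 ≈ 314.14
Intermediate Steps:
g = 0 (g = 1 - 1 = 0)
k(U, p) = 2 + U + p (k(U, p) = (U + p) + (2 + 0*(-1)) = (U + p) + (2 + 0) = (U + p) + 2 = 2 + U + p)
k(0, 1)*(106 + (158 + 249)/(-108 - 208)) = (2 + 0 + 1)*(106 + (158 + 249)/(-108 - 208)) = 3*(106 + 407/(-316)) = 3*(106 + 407*(-1/316)) = 3*(106 - 407/316) = 3*(33089/316) = 99267/316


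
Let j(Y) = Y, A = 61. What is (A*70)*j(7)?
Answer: 29890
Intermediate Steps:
(A*70)*j(7) = (61*70)*7 = 4270*7 = 29890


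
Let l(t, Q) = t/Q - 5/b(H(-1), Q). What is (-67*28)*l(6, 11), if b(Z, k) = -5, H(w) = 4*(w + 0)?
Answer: -31892/11 ≈ -2899.3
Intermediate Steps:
H(w) = 4*w
l(t, Q) = 1 + t/Q (l(t, Q) = t/Q - 5/(-5) = t/Q - 5*(-1/5) = t/Q + 1 = 1 + t/Q)
(-67*28)*l(6, 11) = (-67*28)*((11 + 6)/11) = -1876*17/11 = -31892/11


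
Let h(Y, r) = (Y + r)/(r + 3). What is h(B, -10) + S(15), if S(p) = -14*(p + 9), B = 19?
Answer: -2361/7 ≈ -337.29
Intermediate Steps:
S(p) = -126 - 14*p (S(p) = -14*(9 + p) = -126 - 14*p)
h(Y, r) = (Y + r)/(3 + r)
h(B, -10) + S(15) = (19 - 10)/(3 - 10) + (-126 - 14*15) = 9/(-7) + (-126 - 210) = -⅐*9 - 336 = -9/7 - 336 = -2361/7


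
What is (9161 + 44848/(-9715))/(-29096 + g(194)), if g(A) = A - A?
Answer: -88954267/282667640 ≈ -0.31470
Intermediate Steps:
g(A) = 0
(9161 + 44848/(-9715))/(-29096 + g(194)) = (9161 + 44848/(-9715))/(-29096 + 0) = (9161 + 44848*(-1/9715))/(-29096) = (9161 - 44848/9715)*(-1/29096) = (88954267/9715)*(-1/29096) = -88954267/282667640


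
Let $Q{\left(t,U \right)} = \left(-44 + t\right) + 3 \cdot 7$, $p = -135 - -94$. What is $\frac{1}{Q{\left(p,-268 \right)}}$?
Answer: $- \frac{1}{64} \approx -0.015625$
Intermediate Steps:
$p = -41$ ($p = -135 + 94 = -41$)
$Q{\left(t,U \right)} = -23 + t$ ($Q{\left(t,U \right)} = \left(-44 + t\right) + 21 = -23 + t$)
$\frac{1}{Q{\left(p,-268 \right)}} = \frac{1}{-23 - 41} = \frac{1}{-64} = - \frac{1}{64}$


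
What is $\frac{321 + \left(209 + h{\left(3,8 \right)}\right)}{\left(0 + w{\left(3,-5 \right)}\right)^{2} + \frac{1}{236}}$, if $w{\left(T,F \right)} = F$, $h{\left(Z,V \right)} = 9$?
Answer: $\frac{18172}{843} \approx 21.556$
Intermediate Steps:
$\frac{321 + \left(209 + h{\left(3,8 \right)}\right)}{\left(0 + w{\left(3,-5 \right)}\right)^{2} + \frac{1}{236}} = \frac{321 + \left(209 + 9\right)}{\left(0 - 5\right)^{2} + \frac{1}{236}} = \frac{321 + 218}{\left(-5\right)^{2} + \frac{1}{236}} = \frac{539}{25 + \frac{1}{236}} = \frac{539}{\frac{5901}{236}} = 539 \cdot \frac{236}{5901} = \frac{18172}{843}$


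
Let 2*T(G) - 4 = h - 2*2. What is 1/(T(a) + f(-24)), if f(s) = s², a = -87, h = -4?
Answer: 1/574 ≈ 0.0017422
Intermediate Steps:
T(G) = -2 (T(G) = 2 + (-4 - 2*2)/2 = 2 + (-4 - 4)/2 = 2 + (½)*(-8) = 2 - 4 = -2)
1/(T(a) + f(-24)) = 1/(-2 + (-24)²) = 1/(-2 + 576) = 1/574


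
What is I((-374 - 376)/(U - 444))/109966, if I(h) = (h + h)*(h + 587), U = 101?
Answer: 151568250/6468694967 ≈ 0.023431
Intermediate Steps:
I(h) = 2*h*(587 + h) (I(h) = (2*h)*(587 + h) = 2*h*(587 + h))
I((-374 - 376)/(U - 444))/109966 = (2*((-374 - 376)/(101 - 444))*(587 + (-374 - 376)/(101 - 444)))/109966 = (2*(-750/(-343))*(587 - 750/(-343)))*(1/109966) = (2*(-750*(-1/343))*(587 - 750*(-1/343)))*(1/109966) = (2*(750/343)*(587 + 750/343))*(1/109966) = (2*(750/343)*(202091/343))*(1/109966) = (303136500/117649)*(1/109966) = 151568250/6468694967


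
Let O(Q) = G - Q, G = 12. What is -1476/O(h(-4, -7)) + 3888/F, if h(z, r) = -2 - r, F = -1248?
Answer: -38943/182 ≈ -213.97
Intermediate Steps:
O(Q) = 12 - Q
-1476/O(h(-4, -7)) + 3888/F = -1476/(12 - (-2 - 1*(-7))) + 3888/(-1248) = -1476/(12 - (-2 + 7)) + 3888*(-1/1248) = -1476/(12 - 1*5) - 81/26 = -1476/(12 - 5) - 81/26 = -1476/7 - 81/26 = -38943/182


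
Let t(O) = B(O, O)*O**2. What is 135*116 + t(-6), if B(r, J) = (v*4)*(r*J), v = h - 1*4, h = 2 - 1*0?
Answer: 5292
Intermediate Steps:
h = 2 (h = 2 + 0 = 2)
v = -2 (v = 2 - 1*4 = 2 - 4 = -2)
B(r, J) = -8*J*r (B(r, J) = (-2*4)*(r*J) = -8*J*r)
t(O) = -8*O**4 (t(O) = (-8*O*O)*O**2 = (-8*O**2)*O**2 = -8*O**4)
135*116 + t(-6) = 135*116 - 8*(-6)**4 = 15660 - 8*1296 = 15660 - 10368 = 5292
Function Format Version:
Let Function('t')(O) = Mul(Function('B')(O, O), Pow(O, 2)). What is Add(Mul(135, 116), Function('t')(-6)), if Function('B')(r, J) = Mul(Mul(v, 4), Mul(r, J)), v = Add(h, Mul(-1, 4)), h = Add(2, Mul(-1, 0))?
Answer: 5292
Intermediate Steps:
h = 2 (h = Add(2, 0) = 2)
v = -2 (v = Add(2, Mul(-1, 4)) = Add(2, -4) = -2)
Function('B')(r, J) = Mul(-8, J, r) (Function('B')(r, J) = Mul(Mul(-2, 4), Mul(r, J)) = Mul(-8, Mul(J, r)) = Mul(-8, J, r))
Function('t')(O) = Mul(-8, Pow(O, 4)) (Function('t')(O) = Mul(Mul(-8, O, O), Pow(O, 2)) = Mul(Mul(-8, Pow(O, 2)), Pow(O, 2)) = Mul(-8, Pow(O, 4)))
Add(Mul(135, 116), Function('t')(-6)) = Add(Mul(135, 116), Mul(-8, Pow(-6, 4))) = Add(15660, Mul(-8, 1296)) = Add(15660, -10368) = 5292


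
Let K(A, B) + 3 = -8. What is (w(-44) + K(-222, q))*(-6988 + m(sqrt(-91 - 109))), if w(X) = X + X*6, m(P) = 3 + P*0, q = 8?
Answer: 2228215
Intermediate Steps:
K(A, B) = -11 (K(A, B) = -3 - 8 = -11)
m(P) = 3 (m(P) = 3 + 0 = 3)
w(X) = 7*X (w(X) = X + 6*X = 7*X)
(w(-44) + K(-222, q))*(-6988 + m(sqrt(-91 - 109))) = (7*(-44) - 11)*(-6988 + 3) = (-308 - 11)*(-6985) = -319*(-6985) = 2228215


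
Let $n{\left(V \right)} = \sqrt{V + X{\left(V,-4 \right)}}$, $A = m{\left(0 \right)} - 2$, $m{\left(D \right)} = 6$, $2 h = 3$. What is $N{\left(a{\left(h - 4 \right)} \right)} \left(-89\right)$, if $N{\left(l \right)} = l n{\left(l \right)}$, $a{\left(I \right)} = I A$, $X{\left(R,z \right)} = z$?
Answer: $890 i \sqrt{14} \approx 3330.1 i$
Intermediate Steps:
$h = \frac{3}{2}$ ($h = \frac{1}{2} \cdot 3 = \frac{3}{2} \approx 1.5$)
$A = 4$ ($A = 6 - 2 = 4$)
$n{\left(V \right)} = \sqrt{-4 + V}$ ($n{\left(V \right)} = \sqrt{V - 4} = \sqrt{-4 + V}$)
$a{\left(I \right)} = 4 I$ ($a{\left(I \right)} = I 4 = 4 I$)
$N{\left(l \right)} = l \sqrt{-4 + l}$
$N{\left(a{\left(h - 4 \right)} \right)} \left(-89\right) = 4 \left(\frac{3}{2} - 4\right) \sqrt{-4 + 4 \left(\frac{3}{2} - 4\right)} \left(-89\right) = 4 \left(- \frac{5}{2}\right) \sqrt{-4 + 4 \left(- \frac{5}{2}\right)} \left(-89\right) = - 10 \sqrt{-4 - 10} \left(-89\right) = - 10 \sqrt{-14} \left(-89\right) = - 10 i \sqrt{14} \left(-89\right) = 890 i \sqrt{14}$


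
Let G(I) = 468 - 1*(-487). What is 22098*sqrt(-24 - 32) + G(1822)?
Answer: 955 + 44196*I*sqrt(14) ≈ 955.0 + 1.6537e+5*I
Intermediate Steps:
G(I) = 955 (G(I) = 468 + 487 = 955)
22098*sqrt(-24 - 32) + G(1822) = 22098*sqrt(-24 - 32) + 955 = 22098*sqrt(-56) + 955 = 22098*(2*I*sqrt(14)) + 955 = 44196*I*sqrt(14) + 955 = 955 + 44196*I*sqrt(14)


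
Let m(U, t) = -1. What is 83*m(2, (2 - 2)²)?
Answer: -83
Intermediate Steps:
83*m(2, (2 - 2)²) = 83*(-1) = -83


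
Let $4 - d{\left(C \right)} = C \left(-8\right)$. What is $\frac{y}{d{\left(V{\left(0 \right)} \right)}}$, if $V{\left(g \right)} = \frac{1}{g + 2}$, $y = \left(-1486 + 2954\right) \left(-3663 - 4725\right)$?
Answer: $-1539198$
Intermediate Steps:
$y = -12313584$ ($y = 1468 \left(-8388\right) = -12313584$)
$V{\left(g \right)} = \frac{1}{2 + g}$
$d{\left(C \right)} = 4 + 8 C$ ($d{\left(C \right)} = 4 - C \left(-8\right) = 4 - - 8 C = 4 + 8 C$)
$\frac{y}{d{\left(V{\left(0 \right)} \right)}} = - \frac{12313584}{4 + \frac{8}{2 + 0}} = - \frac{12313584}{4 + \frac{8}{2}} = - \frac{12313584}{4 + 8 \cdot \frac{1}{2}} = - \frac{12313584}{4 + 4} = - \frac{12313584}{8} = \left(-12313584\right) \frac{1}{8} = -1539198$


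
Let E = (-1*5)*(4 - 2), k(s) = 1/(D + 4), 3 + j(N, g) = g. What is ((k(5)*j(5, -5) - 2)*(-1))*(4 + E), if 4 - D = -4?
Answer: -16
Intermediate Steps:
D = 8 (D = 4 - 1*(-4) = 4 + 4 = 8)
j(N, g) = -3 + g
k(s) = 1/12 (k(s) = 1/(8 + 4) = 1/12)
E = -10 (E = -5*2 = -10)
((k(5)*j(5, -5) - 2)*(-1))*(4 + E) = (((-3 - 5)/12 - 2)*(-1))*(4 - 10) = (((1/12)*(-8) - 2)*(-1))*(-6) = ((-2/3 - 2)*(-1))*(-6) = -8/3*(-1)*(-6) = (8/3)*(-6) = -16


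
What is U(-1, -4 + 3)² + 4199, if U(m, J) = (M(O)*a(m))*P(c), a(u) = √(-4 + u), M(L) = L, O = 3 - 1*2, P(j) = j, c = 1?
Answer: 4194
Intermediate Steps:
O = 1 (O = 3 - 2 = 1)
U(m, J) = √(-4 + m) (U(m, J) = (1*√(-4 + m))*1 = √(-4 + m)*1 = √(-4 + m))
U(-1, -4 + 3)² + 4199 = (√(-4 - 1))² + 4199 = (√(-5))² + 4199 = (I*√5)² + 4199 = -5 + 4199 = 4194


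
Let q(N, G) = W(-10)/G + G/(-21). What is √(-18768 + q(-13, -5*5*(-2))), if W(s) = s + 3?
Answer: I*√827779974/210 ≈ 137.01*I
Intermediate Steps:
W(s) = 3 + s
q(N, G) = -7/G - G/21 (q(N, G) = (3 - 10)/G + G/(-21) = -7/G + G*(-1/21) = -7/G - G/21)
√(-18768 + q(-13, -5*5*(-2))) = √(-18768 + (-7/(-5*5*(-2)) - (-5*5)*(-2)/21)) = √(-18768 + (-7/((-25*(-2))) - (-25)*(-2)/21)) = √(-18768 + (-7/50 - 1/21*50)) = √(-18768 + (-7*1/50 - 50/21)) = √(-18768 + (-7/50 - 50/21)) = √(-18768 - 2647/1050) = √(-19709047/1050) = I*√827779974/210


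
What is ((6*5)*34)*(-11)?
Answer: -11220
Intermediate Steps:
((6*5)*34)*(-11) = (30*34)*(-11) = 1020*(-11) = -11220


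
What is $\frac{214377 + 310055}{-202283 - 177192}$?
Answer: $- \frac{524432}{379475} \approx -1.382$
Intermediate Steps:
$\frac{214377 + 310055}{-202283 - 177192} = \frac{524432}{-379475} = 524432 \left(- \frac{1}{379475}\right) = - \frac{524432}{379475}$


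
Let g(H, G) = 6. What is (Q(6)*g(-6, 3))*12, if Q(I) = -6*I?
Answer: -2592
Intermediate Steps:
(Q(6)*g(-6, 3))*12 = (-6*6*6)*12 = -36*6*12 = -216*12 = -2592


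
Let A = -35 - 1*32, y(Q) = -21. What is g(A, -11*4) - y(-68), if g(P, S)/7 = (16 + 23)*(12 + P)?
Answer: -14994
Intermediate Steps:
A = -67 (A = -35 - 32 = -67)
g(P, S) = 3276 + 273*P (g(P, S) = 7*((16 + 23)*(12 + P)) = 7*(39*(12 + P)) = 7*(468 + 39*P) = 3276 + 273*P)
g(A, -11*4) - y(-68) = (3276 + 273*(-67)) - 1*(-21) = (3276 - 18291) + 21 = -15015 + 21 = -14994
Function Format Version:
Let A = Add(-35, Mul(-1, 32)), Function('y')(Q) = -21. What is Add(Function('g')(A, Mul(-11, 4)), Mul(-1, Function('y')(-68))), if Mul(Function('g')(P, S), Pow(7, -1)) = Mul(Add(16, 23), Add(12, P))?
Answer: -14994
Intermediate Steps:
A = -67 (A = Add(-35, -32) = -67)
Function('g')(P, S) = Add(3276, Mul(273, P)) (Function('g')(P, S) = Mul(7, Mul(Add(16, 23), Add(12, P))) = Mul(7, Mul(39, Add(12, P))) = Mul(7, Add(468, Mul(39, P))) = Add(3276, Mul(273, P)))
Add(Function('g')(A, Mul(-11, 4)), Mul(-1, Function('y')(-68))) = Add(Add(3276, Mul(273, -67)), Mul(-1, -21)) = Add(Add(3276, -18291), 21) = Add(-15015, 21) = -14994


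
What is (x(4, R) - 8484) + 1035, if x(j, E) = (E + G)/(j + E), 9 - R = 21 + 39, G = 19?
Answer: -350071/47 ≈ -7448.3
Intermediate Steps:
R = -51 (R = 9 - (21 + 39) = 9 - 1*60 = 9 - 60 = -51)
x(j, E) = (19 + E)/(E + j) (x(j, E) = (E + 19)/(j + E) = (19 + E)/(E + j))
(x(4, R) - 8484) + 1035 = ((19 - 51)/(-51 + 4) - 8484) + 1035 = (-32/(-47) - 8484) + 1035 = (-1/47*(-32) - 8484) + 1035 = (32/47 - 8484) + 1035 = -398716/47 + 1035 = -350071/47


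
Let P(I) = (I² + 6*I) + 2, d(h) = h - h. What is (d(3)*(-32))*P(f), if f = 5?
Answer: 0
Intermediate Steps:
d(h) = 0
P(I) = 2 + I² + 6*I
(d(3)*(-32))*P(f) = (0*(-32))*(2 + 5² + 6*5) = 0*(2 + 25 + 30) = 0*57 = 0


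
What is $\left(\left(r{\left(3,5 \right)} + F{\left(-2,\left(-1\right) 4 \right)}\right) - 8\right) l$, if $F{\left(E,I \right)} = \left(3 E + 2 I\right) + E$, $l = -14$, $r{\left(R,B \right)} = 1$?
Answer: $322$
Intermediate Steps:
$F{\left(E,I \right)} = 2 I + 4 E$ ($F{\left(E,I \right)} = \left(2 I + 3 E\right) + E = 2 I + 4 E$)
$\left(\left(r{\left(3,5 \right)} + F{\left(-2,\left(-1\right) 4 \right)}\right) - 8\right) l = \left(\left(1 + \left(2 \left(\left(-1\right) 4\right) + 4 \left(-2\right)\right)\right) - 8\right) \left(-14\right) = \left(\left(1 + \left(2 \left(-4\right) - 8\right)\right) - 8\right) \left(-14\right) = \left(\left(1 - 16\right) - 8\right) \left(-14\right) = \left(-15 - 8\right) \left(-14\right) = \left(-23\right) \left(-14\right) = 322$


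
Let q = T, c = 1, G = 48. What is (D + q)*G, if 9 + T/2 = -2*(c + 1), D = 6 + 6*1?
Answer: -672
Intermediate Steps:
D = 12 (D = 6 + 6 = 12)
T = -26 (T = -18 + 2*(-2*(1 + 1)) = -18 + 2*(-2*2) = -18 + 2*(-4) = -18 - 8 = -26)
q = -26
(D + q)*G = (12 - 26)*48 = -14*48 = -672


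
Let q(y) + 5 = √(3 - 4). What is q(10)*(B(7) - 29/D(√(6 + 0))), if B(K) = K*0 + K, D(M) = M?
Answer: -(5 - I)*(42 - 29*√6)/6 ≈ 24.196 - 4.8392*I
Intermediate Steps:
q(y) = -5 + I (q(y) = -5 + √(3 - 4) = -5 + √(-1) = -5 + I)
B(K) = K (B(K) = 0 + K = K)
q(10)*(B(7) - 29/D(√(6 + 0))) = (-5 + I)*(7 - 29/√(6 + 0)) = (-5 + I)*(7 - 29*√6/6)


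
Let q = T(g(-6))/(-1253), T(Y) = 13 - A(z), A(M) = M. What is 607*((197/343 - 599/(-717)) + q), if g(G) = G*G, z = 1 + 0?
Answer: 37414738246/44021649 ≈ 849.92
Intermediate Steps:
z = 1
g(G) = G²
T(Y) = 12 (T(Y) = 13 - 1*1 = 13 - 1 = 12)
q = -12/1253 (q = 12/(-1253) = 12*(-1/1253) = -12/1253 ≈ -0.0095770)
607*((197/343 - 599/(-717)) + q) = 607*((197/343 - 599/(-717)) - 12/1253) = 607*((197*(1/343) - 599*(-1/717)) - 12/1253) = 607*((197/343 + 599/717) - 12/1253) = 607*(346706/245931 - 12/1253) = 607*(61638778/44021649) = 37414738246/44021649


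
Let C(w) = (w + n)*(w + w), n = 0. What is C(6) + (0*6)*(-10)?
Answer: 72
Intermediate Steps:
C(w) = 2*w**2 (C(w) = (w + 0)*(w + w) = w*(2*w) = 2*w**2)
C(6) + (0*6)*(-10) = 2*6**2 + (0*6)*(-10) = 2*36 + 0*(-10) = 72 + 0 = 72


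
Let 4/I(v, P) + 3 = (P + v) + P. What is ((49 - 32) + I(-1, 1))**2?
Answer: 225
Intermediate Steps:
I(v, P) = 4/(-3 + v + 2*P) (I(v, P) = 4/(-3 + ((P + v) + P)) = 4/(-3 + (v + 2*P)) = 4/(-3 + v + 2*P))
((49 - 32) + I(-1, 1))**2 = ((49 - 32) + 4/(-3 - 1 + 2*1))**2 = (17 + 4/(-3 - 1 + 2))**2 = (17 + 4/(-2))**2 = (17 + 4*(-1/2))**2 = (17 - 2)**2 = 15**2 = 225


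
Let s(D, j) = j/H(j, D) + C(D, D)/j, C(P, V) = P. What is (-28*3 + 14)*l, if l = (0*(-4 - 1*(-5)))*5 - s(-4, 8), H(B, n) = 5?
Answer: 77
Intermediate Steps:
s(D, j) = j/5 + D/j
l = -11/10 (l = (0*(-4 - 1*(-5)))*5 - ((⅕)*8 - 4/8) = (0*(-4 + 5))*5 - (8/5 - 4*⅛) = (0*1)*5 - (8/5 - ½) = 0*5 - 1*11/10 = 0 - 11/10 = -11/10 ≈ -1.1000)
(-28*3 + 14)*l = (-28*3 + 14)*(-11/10) = (-84 + 14)*(-11/10) = -70*(-11/10) = 77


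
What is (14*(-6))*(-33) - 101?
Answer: 2671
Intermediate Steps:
(14*(-6))*(-33) - 101 = -84*(-33) - 101 = 2772 - 101 = 2671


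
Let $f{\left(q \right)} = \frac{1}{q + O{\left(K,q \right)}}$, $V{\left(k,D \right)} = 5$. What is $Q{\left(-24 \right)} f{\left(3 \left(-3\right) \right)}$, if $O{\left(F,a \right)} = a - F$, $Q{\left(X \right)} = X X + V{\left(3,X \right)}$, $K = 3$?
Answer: $- \frac{83}{3} \approx -27.667$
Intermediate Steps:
$Q{\left(X \right)} = 5 + X^{2}$ ($Q{\left(X \right)} = X X + 5 = X^{2} + 5 = 5 + X^{2}$)
$f{\left(q \right)} = \frac{1}{-3 + 2 q}$ ($f{\left(q \right)} = \frac{1}{q + \left(q - 3\right)} = \frac{1}{q + \left(-3 + q\right)} = \frac{1}{-3 + 2 q}$)
$Q{\left(-24 \right)} f{\left(3 \left(-3\right) \right)} = \frac{5 + \left(-24\right)^{2}}{-3 + 2 \cdot 3 \left(-3\right)} = \frac{5 + 576}{-3 + 2 \left(-9\right)} = \frac{581}{-3 - 18} = \frac{581}{-21} = 581 \left(- \frac{1}{21}\right) = - \frac{83}{3}$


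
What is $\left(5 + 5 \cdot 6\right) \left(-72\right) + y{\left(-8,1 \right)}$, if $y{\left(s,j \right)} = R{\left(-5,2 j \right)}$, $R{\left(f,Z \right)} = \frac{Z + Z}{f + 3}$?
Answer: $-2522$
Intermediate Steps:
$R{\left(f,Z \right)} = \frac{2 Z}{3 + f}$
$y{\left(s,j \right)} = - 2 j$ ($y{\left(s,j \right)} = \frac{2 \cdot 2 j}{3 - 5} = \frac{2 \cdot 2 j}{-2} = 2 \cdot 2 j \left(- \frac{1}{2}\right) = - 2 j$)
$\left(5 + 5 \cdot 6\right) \left(-72\right) + y{\left(-8,1 \right)} = \left(5 + 5 \cdot 6\right) \left(-72\right) - 2 = \left(5 + 30\right) \left(-72\right) - 2 = 35 \left(-72\right) - 2 = -2520 - 2 = -2522$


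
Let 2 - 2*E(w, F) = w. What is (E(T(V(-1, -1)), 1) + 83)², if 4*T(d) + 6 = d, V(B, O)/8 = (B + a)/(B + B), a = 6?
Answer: 121801/16 ≈ 7612.6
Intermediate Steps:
V(B, O) = 4*(6 + B)/B (V(B, O) = 8*((B + 6)/(B + B)) = 8*((6 + B)/((2*B))) = 8*((6 + B)*(1/(2*B))) = 8*((6 + B)/(2*B)) = 4*(6 + B)/B)
T(d) = -3/2 + d/4
E(w, F) = 1 - w/2
(E(T(V(-1, -1)), 1) + 83)² = ((1 - (-3/2 + (4 + 24/(-1))/4)/2) + 83)² = ((1 - (-3/2 + (4 + 24*(-1))/4)/2) + 83)² = ((1 - (-3/2 + (4 - 24)/4)/2) + 83)² = ((1 - (-3/2 + (¼)*(-20))/2) + 83)² = ((1 - (-3/2 - 5)/2) + 83)² = ((1 - ½*(-13/2)) + 83)² = ((1 + 13/4) + 83)² = (17/4 + 83)² = (349/4)² = 121801/16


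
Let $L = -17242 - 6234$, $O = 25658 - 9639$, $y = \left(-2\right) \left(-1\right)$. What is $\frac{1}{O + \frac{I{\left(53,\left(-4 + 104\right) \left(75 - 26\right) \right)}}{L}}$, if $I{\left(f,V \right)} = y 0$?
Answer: $\frac{1}{16019} \approx 6.2426 \cdot 10^{-5}$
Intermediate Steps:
$y = 2$
$I{\left(f,V \right)} = 0$ ($I{\left(f,V \right)} = 2 \cdot 0 = 0$)
$O = 16019$ ($O = 25658 - 9639 = 16019$)
$L = -23476$
$\frac{1}{O + \frac{I{\left(53,\left(-4 + 104\right) \left(75 - 26\right) \right)}}{L}} = \frac{1}{16019 + \frac{0}{-23476}} = \frac{1}{16019 + 0 \left(- \frac{1}{23476}\right)} = \frac{1}{16019 + 0} = \frac{1}{16019}$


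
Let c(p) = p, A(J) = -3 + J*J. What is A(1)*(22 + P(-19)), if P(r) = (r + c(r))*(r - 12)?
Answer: -2400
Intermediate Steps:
A(J) = -3 + J**2
P(r) = 2*r*(-12 + r) (P(r) = (r + r)*(r - 12) = (2*r)*(-12 + r) = 2*r*(-12 + r))
A(1)*(22 + P(-19)) = (-3 + 1**2)*(22 + 2*(-19)*(-12 - 19)) = (-3 + 1)*(22 + 2*(-19)*(-31)) = -2*(22 + 1178) = -2*1200 = -2400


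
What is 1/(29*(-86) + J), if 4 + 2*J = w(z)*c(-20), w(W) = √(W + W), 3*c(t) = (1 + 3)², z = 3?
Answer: -117/292030 - √6/2336240 ≈ -0.00040169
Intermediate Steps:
c(t) = 16/3 (c(t) = (1 + 3)²/3 = (⅓)*4² = (⅓)*16 = 16/3)
w(W) = √2*√W (w(W) = √(2*W) = √2*√W)
J = -2 + 8*√6/3 (J = -2 + ((√2*√3)*(16/3))/2 = -2 + (√6*(16/3))/2 = -2 + (16*√6/3)/2 = -2 + 8*√6/3 ≈ 4.5320)
1/(29*(-86) + J) = 1/(29*(-86) + (-2 + 8*√6/3)) = 1/(-2494 + (-2 + 8*√6/3)) = 1/(-2496 + 8*√6/3)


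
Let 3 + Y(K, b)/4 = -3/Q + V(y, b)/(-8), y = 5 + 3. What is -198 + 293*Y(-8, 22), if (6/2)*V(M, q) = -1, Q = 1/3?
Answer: -85279/6 ≈ -14213.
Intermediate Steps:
Q = ⅓ ≈ 0.33333
y = 8
V(M, q) = -⅓ (V(M, q) = (⅓)*(-1) = -⅓)
Y(K, b) = -287/6 (Y(K, b) = -12 + 4*(-3/⅓ - ⅓/(-8)) = -12 + 4*(-3*3 - ⅓*(-⅛)) = -12 + 4*(-9 + 1/24) = -12 + 4*(-215/24) = -12 - 215/6 = -287/6)
-198 + 293*Y(-8, 22) = -198 + 293*(-287/6) = -198 - 84091/6 = -85279/6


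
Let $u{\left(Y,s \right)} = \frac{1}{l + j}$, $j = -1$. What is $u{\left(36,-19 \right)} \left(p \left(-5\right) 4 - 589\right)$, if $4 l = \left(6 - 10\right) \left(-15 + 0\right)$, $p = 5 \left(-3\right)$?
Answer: $- \frac{289}{14} \approx -20.643$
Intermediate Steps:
$p = -15$
$l = 15$ ($l = \frac{\left(6 - 10\right) \left(-15 + 0\right)}{4} = \frac{\left(-4\right) \left(-15\right)}{4} = \frac{1}{4} \cdot 60 = 15$)
$u{\left(Y,s \right)} = \frac{1}{14}$ ($u{\left(Y,s \right)} = \frac{1}{15 - 1} = \frac{1}{14}$)
$u{\left(36,-19 \right)} \left(p \left(-5\right) 4 - 589\right) = \frac{\left(-15\right) \left(-5\right) 4 - 589}{14} = \frac{75 \cdot 4 - 589}{14} = \frac{300 - 589}{14} = \frac{1}{14} \left(-289\right) = - \frac{289}{14}$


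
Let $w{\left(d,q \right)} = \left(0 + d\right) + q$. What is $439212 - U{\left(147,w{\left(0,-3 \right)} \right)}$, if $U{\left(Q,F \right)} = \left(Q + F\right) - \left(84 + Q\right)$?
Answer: $439299$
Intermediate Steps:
$w{\left(d,q \right)} = d + q$
$U{\left(Q,F \right)} = -84 + F$ ($U{\left(Q,F \right)} = \left(F + Q\right) - \left(84 + Q\right) = -84 + F$)
$439212 - U{\left(147,w{\left(0,-3 \right)} \right)} = 439212 - \left(-84 + \left(0 - 3\right)\right) = 439212 - \left(-84 - 3\right) = 439212 - -87 = 439212 + 87 = 439299$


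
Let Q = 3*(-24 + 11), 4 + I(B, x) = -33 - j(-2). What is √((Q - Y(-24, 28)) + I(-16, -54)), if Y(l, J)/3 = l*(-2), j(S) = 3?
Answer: I*√223 ≈ 14.933*I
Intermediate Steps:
I(B, x) = -40 (I(B, x) = -4 + (-33 - 1*3) = -4 + (-33 - 3) = -4 - 36 = -40)
Y(l, J) = -6*l (Y(l, J) = 3*(l*(-2)) = 3*(-2*l) = -6*l)
Q = -39 (Q = 3*(-13) = -39)
√((Q - Y(-24, 28)) + I(-16, -54)) = √((-39 - (-6)*(-24)) - 40) = √((-39 - 1*144) - 40) = √((-39 - 144) - 40) = √(-183 - 40) = √(-223) = I*√223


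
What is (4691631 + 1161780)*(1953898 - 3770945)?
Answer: -10635922897317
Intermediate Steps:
(4691631 + 1161780)*(1953898 - 3770945) = 5853411*(-1817047) = -10635922897317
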